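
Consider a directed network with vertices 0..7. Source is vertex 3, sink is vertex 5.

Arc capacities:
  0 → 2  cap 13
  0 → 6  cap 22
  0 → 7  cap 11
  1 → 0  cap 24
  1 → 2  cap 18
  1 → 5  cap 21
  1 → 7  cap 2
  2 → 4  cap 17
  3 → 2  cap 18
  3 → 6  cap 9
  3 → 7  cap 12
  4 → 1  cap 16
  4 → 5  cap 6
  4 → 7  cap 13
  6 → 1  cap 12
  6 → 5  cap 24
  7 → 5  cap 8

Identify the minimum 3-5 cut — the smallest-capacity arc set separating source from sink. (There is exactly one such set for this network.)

Min-cut arcs: {(2,4), (3,6), (7,5)} (total capacity 34)

augment #1: 3→6→5 push 9
augment #2: 3→7→5 push 8
augment #3: 3→2→4→5 push 6
augment #4: 3→2→4→1→5 push 11
max flow = 34; residual-reachable set from 3 gives S-side
cut edges (S→T): {(2,4), (3,6), (7,5)} total cap 34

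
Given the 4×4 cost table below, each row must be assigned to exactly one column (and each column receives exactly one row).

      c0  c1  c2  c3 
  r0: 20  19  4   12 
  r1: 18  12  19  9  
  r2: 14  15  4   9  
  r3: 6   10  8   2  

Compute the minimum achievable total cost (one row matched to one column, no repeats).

optimal assignment: row0→col2 (cost 4), row1→col1 (cost 12), row2→col3 (cost 9), row3→col0 (cost 6)
total = 4 + 12 + 9 + 6 = 31

Minimum assignment cost: 31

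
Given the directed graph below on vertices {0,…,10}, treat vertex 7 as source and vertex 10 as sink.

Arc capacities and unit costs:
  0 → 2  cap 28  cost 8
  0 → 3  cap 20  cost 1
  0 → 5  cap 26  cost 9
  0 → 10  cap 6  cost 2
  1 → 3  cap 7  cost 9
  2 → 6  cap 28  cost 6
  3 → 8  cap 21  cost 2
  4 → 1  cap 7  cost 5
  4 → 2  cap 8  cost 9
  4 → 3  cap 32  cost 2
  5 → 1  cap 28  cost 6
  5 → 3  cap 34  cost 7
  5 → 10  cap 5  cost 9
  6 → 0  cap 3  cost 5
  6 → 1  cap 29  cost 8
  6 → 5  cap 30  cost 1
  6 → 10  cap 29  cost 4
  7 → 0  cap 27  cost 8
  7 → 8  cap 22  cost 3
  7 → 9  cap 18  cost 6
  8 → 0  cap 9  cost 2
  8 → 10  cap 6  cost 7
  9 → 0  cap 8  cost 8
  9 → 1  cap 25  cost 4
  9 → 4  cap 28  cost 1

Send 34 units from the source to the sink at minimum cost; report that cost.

Minimum cost for 34 units: 665

shortest-cost path #1: 7→8→0→10 push 6 @ unit cost 7 (adds 42)
shortest-cost path #2: 7→8→10 push 6 @ unit cost 10 (adds 60)
shortest-cost path #3: 7→8→0→5→10 push 3 @ unit cost 23 (adds 69)
shortest-cost path #4: 7→0→5→10 push 2 @ unit cost 26 (adds 52)
shortest-cost path #5: 7→0→2→6→10 push 17 @ unit cost 26 (adds 442)
total cost = 665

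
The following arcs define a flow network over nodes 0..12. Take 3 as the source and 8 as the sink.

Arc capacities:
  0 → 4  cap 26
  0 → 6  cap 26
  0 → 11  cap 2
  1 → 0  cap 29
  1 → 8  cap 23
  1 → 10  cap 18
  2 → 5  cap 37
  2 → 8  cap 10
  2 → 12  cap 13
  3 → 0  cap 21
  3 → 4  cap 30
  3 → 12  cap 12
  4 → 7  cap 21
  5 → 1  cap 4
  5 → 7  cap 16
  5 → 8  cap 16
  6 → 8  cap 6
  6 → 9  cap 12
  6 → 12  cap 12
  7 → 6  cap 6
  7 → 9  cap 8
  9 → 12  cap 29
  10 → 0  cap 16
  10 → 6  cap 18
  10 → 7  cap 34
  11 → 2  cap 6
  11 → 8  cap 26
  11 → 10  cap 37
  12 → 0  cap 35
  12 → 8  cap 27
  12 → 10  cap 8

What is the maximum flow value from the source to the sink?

augment #1: 3→12→8 bottleneck 12, total now 12
augment #2: 3→0→6→8 bottleneck 6, total now 18
augment #3: 3→0→11→8 bottleneck 2, total now 20
augment #4: 3→0→6→12→8 bottleneck 12, total now 32
augment #5: 3→0→6→9→12→8 bottleneck 1, total now 33
augment #6: 3→4→7→9→12→8 bottleneck 2, total now 35

Maximum flow value: 35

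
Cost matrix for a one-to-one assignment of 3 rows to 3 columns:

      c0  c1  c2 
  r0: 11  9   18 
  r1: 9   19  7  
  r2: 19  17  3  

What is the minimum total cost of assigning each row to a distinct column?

Minimum assignment cost: 21

optimal assignment: row0→col1 (cost 9), row1→col0 (cost 9), row2→col2 (cost 3)
total = 9 + 9 + 3 = 21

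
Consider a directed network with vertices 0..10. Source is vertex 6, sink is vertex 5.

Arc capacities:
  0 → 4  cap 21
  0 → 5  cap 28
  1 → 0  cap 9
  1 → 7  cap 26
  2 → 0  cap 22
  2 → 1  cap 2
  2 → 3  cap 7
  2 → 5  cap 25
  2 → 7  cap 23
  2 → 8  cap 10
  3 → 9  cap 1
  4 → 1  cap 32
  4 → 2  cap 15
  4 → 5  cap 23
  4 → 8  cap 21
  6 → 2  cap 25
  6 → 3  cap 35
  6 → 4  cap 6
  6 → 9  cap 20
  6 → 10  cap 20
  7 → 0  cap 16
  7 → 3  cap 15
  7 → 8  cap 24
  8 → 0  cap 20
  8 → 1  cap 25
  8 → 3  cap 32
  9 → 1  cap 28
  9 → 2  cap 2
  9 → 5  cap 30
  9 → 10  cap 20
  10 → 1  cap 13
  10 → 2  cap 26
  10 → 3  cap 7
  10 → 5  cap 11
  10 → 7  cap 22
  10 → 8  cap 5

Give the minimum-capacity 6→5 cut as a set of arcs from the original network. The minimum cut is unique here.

augment #1: 6→2→5 push 25
augment #2: 6→4→5 push 6
augment #3: 6→9→5 push 20
augment #4: 6→10→5 push 11
augment #5: 6→3→9→5 push 1
augment #6: 6→10→1→0→5 push 9
max flow = 72; residual-reachable set from 6 gives S-side
cut edges (S→T): {(3,9), (6,2), (6,4), (6,9), (6,10)} total cap 72

Min-cut arcs: {(3,9), (6,2), (6,4), (6,9), (6,10)} (total capacity 72)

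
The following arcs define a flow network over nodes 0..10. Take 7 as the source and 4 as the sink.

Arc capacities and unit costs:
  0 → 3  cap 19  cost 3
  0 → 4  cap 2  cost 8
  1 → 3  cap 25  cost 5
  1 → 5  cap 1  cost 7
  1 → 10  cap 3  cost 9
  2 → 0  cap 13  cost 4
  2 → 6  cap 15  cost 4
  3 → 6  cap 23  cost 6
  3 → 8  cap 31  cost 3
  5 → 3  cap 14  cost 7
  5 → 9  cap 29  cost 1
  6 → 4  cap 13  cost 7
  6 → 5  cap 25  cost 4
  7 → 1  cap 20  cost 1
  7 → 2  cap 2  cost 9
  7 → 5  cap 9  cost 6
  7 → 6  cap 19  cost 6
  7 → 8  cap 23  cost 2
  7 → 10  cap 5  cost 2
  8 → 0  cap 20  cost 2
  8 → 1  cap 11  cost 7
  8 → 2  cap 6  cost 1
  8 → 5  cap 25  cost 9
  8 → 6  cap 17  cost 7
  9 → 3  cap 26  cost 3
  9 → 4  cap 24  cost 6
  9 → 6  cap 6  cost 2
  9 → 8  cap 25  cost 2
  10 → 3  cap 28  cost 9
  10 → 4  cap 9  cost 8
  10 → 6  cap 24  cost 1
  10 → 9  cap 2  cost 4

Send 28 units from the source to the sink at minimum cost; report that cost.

shortest-cost path #1: 7→10→4 push 5 @ unit cost 10 (adds 50)
shortest-cost path #2: 7→8→0→4 push 2 @ unit cost 12 (adds 24)
shortest-cost path #3: 7→6→4 push 13 @ unit cost 13 (adds 169)
shortest-cost path #4: 7→5→9→4 push 8 @ unit cost 13 (adds 104)
total cost = 347

Minimum cost for 28 units: 347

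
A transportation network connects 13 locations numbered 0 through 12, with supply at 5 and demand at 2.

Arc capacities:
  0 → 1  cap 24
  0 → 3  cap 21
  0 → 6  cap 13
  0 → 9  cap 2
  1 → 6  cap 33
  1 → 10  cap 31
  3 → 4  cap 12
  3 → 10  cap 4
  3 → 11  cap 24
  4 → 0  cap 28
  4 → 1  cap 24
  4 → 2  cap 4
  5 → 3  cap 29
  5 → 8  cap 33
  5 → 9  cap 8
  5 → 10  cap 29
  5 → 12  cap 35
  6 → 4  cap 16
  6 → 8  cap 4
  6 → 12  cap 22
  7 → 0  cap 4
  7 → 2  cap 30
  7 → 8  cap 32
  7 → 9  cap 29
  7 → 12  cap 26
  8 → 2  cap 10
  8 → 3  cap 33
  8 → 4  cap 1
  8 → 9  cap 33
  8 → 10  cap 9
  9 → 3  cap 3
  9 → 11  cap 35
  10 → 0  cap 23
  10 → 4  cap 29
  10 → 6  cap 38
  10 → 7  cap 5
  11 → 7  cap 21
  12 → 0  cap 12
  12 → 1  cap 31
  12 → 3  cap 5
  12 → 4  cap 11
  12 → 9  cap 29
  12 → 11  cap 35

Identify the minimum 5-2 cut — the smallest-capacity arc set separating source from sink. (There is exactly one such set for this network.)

augment #1: 5→8→2 push 10
augment #2: 5→3→4→2 push 4
augment #3: 5→10→7→2 push 5
augment #4: 5→3→11→7→2 push 21
max flow = 40; residual-reachable set from 5 gives S-side
cut edges (S→T): {(4,2), (8,2), (10,7), (11,7)} total cap 40

Min-cut arcs: {(4,2), (8,2), (10,7), (11,7)} (total capacity 40)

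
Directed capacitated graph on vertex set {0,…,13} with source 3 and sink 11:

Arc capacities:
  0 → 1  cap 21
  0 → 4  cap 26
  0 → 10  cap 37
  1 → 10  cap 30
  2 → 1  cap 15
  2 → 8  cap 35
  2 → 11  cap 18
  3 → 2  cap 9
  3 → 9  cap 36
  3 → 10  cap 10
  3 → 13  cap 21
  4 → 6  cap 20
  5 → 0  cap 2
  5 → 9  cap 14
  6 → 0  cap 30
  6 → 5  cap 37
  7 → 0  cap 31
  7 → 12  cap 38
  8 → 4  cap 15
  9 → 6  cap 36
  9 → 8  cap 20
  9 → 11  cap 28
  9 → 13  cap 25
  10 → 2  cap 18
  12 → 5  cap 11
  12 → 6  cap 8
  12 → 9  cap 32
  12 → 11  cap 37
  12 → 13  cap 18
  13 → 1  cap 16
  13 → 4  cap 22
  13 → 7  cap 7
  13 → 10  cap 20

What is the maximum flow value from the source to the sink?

augment #1: 3→2→11 bottleneck 9, total now 9
augment #2: 3→9→11 bottleneck 28, total now 37
augment #3: 3→10→2→11 bottleneck 9, total now 46
augment #4: 3→13→7→12→11 bottleneck 7, total now 53

Maximum flow value: 53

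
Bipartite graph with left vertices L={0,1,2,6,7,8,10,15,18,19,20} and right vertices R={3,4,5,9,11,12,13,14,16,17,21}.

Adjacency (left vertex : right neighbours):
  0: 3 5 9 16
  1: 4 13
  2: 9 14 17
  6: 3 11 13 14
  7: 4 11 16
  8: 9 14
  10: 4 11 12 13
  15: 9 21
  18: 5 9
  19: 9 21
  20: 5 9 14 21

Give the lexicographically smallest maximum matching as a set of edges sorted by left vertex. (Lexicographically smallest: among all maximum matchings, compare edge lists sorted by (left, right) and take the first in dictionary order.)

Lex-smallest maximum matching: {(0,3), (1,4), (2,17), (6,11), (7,16), (8,9), (10,12), (15,21), (18,5), (20,14)}

|M| = 10 (so the lex-smallest maximum matching has 10 edges)
process left vertices in ascending order; for each, take the smallest-labelled available neighbour that still permits 10 edges overall, or leave it unmatched if none does
lex-smallest matching: {0-3, 1-4, 2-17, 6-11, 7-16, 8-9, 10-12, 15-21, 18-5, 20-14}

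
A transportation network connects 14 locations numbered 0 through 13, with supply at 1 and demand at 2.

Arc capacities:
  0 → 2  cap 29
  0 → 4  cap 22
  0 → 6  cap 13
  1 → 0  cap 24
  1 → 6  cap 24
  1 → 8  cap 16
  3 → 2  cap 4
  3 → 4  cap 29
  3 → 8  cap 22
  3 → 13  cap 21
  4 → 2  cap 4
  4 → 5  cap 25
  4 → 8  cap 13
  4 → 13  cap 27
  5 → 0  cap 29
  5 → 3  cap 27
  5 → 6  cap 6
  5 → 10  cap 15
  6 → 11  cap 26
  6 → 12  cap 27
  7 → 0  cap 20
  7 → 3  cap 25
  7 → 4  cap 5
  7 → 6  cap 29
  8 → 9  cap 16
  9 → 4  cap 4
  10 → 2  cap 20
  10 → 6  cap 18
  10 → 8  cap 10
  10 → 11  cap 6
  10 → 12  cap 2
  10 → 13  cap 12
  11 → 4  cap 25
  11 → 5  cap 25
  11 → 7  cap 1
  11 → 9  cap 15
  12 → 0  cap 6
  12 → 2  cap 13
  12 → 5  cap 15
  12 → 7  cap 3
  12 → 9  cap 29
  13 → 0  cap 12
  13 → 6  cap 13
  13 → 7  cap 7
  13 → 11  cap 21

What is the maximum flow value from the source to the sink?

augment #1: 1→0→2 bottleneck 24, total now 24
augment #2: 1→6→12→2 bottleneck 13, total now 37
augment #3: 1→6→11→4→2 bottleneck 4, total now 41
augment #4: 1→6→12→0→2 bottleneck 5, total now 46
augment #5: 1→6→11→5→3→2 bottleneck 2, total now 48
augment #6: 1→8→9→4→5→3→2 bottleneck 2, total now 50
augment #7: 1→8→9→4→5→10→2 bottleneck 2, total now 52

Maximum flow value: 52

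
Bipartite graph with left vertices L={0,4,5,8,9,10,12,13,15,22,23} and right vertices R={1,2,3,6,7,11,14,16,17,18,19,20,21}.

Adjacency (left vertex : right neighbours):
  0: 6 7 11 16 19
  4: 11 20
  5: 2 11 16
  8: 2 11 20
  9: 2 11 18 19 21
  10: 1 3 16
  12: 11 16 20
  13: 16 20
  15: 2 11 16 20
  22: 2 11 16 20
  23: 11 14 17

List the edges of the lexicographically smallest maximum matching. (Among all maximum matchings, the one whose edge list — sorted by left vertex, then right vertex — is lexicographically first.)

Lex-smallest maximum matching: {(0,6), (4,11), (5,2), (8,20), (9,18), (10,1), (12,16), (23,14)}

|M| = 8 (so the lex-smallest maximum matching has 8 edges)
process left vertices in ascending order; for each, take the smallest-labelled available neighbour that still permits 8 edges overall, or leave it unmatched if none does
lex-smallest matching: {0-6, 4-11, 5-2, 8-20, 9-18, 10-1, 12-16, 23-14}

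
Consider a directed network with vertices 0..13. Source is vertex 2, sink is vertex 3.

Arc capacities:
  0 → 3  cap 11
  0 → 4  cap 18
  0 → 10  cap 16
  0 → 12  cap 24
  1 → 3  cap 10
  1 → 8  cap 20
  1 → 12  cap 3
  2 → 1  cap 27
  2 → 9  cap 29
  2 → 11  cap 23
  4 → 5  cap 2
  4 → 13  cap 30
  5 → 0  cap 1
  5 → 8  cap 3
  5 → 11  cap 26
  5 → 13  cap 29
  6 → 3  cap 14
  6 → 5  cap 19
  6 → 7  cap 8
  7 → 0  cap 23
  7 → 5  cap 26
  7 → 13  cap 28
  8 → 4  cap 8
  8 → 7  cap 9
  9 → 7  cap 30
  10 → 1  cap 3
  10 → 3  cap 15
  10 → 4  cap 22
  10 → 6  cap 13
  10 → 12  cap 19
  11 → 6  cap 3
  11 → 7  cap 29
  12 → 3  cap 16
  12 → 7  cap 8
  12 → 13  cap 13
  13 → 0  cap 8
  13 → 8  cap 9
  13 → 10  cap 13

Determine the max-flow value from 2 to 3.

Maximum flow value: 61

augment #1: 2→1→3 bottleneck 10, total now 10
augment #2: 2→1→12→3 bottleneck 3, total now 13
augment #3: 2→11→6→3 bottleneck 3, total now 16
augment #4: 2→9→7→0→3 bottleneck 11, total now 27
augment #5: 2→9→7→0→10→3 bottleneck 12, total now 39
augment #6: 2→9→7→13→10→3 bottleneck 3, total now 42
augment #7: 2→9→7→5→0→12→3 bottleneck 1, total now 43
augment #8: 2→9→7→13→0→12→3 bottleneck 2, total now 45
augment #9: 2→11→7→13→0→12→3 bottleneck 6, total now 51
augment #10: 2→11→7→13→10→6→3 bottleneck 10, total now 61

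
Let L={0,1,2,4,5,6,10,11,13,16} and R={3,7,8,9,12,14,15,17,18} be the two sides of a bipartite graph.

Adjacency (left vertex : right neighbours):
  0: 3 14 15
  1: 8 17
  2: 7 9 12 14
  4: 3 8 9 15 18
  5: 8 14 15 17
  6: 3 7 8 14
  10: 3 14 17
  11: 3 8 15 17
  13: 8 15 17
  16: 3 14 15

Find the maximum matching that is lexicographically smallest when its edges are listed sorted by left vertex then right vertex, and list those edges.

|M| = 8 (so the lex-smallest maximum matching has 8 edges)
process left vertices in ascending order; for each, take the smallest-labelled available neighbour that still permits 8 edges overall, or leave it unmatched if none does
lex-smallest matching: {0-3, 1-8, 2-9, 4-18, 5-14, 6-7, 10-17, 11-15}

Lex-smallest maximum matching: {(0,3), (1,8), (2,9), (4,18), (5,14), (6,7), (10,17), (11,15)}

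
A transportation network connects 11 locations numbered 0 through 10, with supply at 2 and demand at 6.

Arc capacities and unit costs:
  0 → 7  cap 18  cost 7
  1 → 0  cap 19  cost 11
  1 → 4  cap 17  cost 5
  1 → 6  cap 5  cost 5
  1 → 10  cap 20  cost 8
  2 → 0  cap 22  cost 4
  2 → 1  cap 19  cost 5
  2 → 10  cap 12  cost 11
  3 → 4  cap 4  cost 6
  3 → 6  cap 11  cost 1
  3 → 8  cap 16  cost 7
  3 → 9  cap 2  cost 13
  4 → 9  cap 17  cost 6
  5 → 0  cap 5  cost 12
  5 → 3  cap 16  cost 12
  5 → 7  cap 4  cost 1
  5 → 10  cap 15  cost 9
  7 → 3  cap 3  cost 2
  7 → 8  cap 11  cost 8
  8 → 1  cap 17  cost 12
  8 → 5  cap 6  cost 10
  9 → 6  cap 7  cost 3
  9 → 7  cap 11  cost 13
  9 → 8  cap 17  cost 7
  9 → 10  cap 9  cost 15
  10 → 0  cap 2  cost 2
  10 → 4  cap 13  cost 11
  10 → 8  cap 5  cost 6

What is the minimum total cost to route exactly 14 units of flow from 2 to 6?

shortest-cost path #1: 2→1→6 push 5 @ unit cost 10 (adds 50)
shortest-cost path #2: 2→0→7→3→6 push 3 @ unit cost 14 (adds 42)
shortest-cost path #3: 2→1→4→9→6 push 6 @ unit cost 19 (adds 114)
total cost = 206

Minimum cost for 14 units: 206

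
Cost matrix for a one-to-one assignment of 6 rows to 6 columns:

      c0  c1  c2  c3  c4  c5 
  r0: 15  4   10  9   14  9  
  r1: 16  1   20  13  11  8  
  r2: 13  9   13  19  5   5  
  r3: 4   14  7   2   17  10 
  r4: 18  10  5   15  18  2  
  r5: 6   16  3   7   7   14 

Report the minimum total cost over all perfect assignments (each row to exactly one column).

optimal assignment: row0→col3 (cost 9), row1→col1 (cost 1), row2→col4 (cost 5), row3→col0 (cost 4), row4→col5 (cost 2), row5→col2 (cost 3)
total = 9 + 1 + 5 + 4 + 2 + 3 = 24

Minimum assignment cost: 24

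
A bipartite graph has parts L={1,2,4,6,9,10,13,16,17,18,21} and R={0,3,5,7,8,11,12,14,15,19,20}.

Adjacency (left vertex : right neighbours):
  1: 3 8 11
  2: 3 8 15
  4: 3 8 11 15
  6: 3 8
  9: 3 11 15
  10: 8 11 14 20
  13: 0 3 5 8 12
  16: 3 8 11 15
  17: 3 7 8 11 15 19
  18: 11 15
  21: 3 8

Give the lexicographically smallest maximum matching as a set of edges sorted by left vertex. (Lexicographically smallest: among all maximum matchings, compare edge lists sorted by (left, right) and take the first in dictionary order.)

|M| = 7 (so the lex-smallest maximum matching has 7 edges)
process left vertices in ascending order; for each, take the smallest-labelled available neighbour that still permits 7 edges overall, or leave it unmatched if none does
lex-smallest matching: {1-3, 2-8, 4-11, 9-15, 10-14, 13-0, 17-7}

Lex-smallest maximum matching: {(1,3), (2,8), (4,11), (9,15), (10,14), (13,0), (17,7)}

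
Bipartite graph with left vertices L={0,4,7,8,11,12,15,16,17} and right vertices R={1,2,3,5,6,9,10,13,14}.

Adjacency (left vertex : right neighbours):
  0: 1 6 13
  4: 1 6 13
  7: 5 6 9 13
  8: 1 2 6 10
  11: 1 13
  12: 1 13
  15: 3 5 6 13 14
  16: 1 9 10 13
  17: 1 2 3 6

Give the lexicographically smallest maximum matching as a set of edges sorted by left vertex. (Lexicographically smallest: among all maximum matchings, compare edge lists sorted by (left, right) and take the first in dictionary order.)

Lex-smallest maximum matching: {(0,1), (4,6), (7,5), (8,2), (11,13), (15,14), (16,9), (17,3)}

|M| = 8 (so the lex-smallest maximum matching has 8 edges)
process left vertices in ascending order; for each, take the smallest-labelled available neighbour that still permits 8 edges overall, or leave it unmatched if none does
lex-smallest matching: {0-1, 4-6, 7-5, 8-2, 11-13, 15-14, 16-9, 17-3}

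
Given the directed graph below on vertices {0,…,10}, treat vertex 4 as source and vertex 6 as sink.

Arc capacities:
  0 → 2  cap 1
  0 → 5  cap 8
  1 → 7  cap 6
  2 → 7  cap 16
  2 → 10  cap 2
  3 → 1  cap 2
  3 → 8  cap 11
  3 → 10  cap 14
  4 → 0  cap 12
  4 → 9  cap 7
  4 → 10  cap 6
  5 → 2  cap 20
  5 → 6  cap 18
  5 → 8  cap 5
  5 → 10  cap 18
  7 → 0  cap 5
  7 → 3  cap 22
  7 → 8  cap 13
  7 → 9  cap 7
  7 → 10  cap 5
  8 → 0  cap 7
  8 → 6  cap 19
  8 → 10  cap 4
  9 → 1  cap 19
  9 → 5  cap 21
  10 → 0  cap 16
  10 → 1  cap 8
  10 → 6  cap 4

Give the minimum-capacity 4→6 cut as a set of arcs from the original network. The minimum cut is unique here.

augment #1: 4→10→6 push 4
augment #2: 4→0→5→6 push 8
augment #3: 4→9→5→6 push 7
augment #4: 4→0→2→7→8→6 push 1
augment #5: 4→10→1→7→8→6 push 2
max flow = 22; residual-reachable set from 4 gives S-side
cut edges (S→T): {(0,2), (0,5), (4,9), (4,10)} total cap 22

Min-cut arcs: {(0,2), (0,5), (4,9), (4,10)} (total capacity 22)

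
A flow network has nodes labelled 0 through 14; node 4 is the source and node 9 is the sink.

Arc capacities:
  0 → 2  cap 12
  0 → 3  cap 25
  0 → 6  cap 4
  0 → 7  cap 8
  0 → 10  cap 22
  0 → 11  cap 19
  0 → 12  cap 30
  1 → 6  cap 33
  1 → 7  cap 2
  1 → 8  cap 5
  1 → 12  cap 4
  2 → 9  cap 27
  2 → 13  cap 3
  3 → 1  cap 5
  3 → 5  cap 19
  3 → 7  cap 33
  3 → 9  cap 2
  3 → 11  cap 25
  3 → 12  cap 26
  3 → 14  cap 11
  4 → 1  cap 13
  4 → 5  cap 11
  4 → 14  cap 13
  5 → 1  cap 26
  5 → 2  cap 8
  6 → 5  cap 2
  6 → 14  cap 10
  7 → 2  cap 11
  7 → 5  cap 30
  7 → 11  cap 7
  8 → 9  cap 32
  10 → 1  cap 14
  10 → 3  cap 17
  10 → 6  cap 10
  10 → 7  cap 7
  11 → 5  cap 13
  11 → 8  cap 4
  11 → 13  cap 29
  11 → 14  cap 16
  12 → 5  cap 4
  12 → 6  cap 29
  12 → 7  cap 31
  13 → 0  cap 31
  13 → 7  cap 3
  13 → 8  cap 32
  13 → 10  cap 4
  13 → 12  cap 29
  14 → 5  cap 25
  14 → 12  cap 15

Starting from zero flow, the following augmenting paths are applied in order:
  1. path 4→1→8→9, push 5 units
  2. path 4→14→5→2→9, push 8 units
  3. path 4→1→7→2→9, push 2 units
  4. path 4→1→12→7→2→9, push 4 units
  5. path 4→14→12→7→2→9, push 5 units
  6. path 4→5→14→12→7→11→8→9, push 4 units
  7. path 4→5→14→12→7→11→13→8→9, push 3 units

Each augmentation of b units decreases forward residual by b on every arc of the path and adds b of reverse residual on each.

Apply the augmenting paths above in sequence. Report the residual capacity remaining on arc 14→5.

Residual capacity of (14,5): 24

after path 1 (4→1→8→9, push 5): res(14,5)=25
after path 2 (4→14→5→2→9, push 8): res(14,5)=17
after path 3 (4→1→7→2→9, push 2): res(14,5)=17
after path 4 (4→1→12→7→2→9, push 4): res(14,5)=17
after path 5 (4→14→12→7→2→9, push 5): res(14,5)=17
after path 6 (4→5→14→12→7→11→8→9, push 4): res(14,5)=21
after path 7 (4→5→14→12→7→11→13→8→9, push 3): res(14,5)=24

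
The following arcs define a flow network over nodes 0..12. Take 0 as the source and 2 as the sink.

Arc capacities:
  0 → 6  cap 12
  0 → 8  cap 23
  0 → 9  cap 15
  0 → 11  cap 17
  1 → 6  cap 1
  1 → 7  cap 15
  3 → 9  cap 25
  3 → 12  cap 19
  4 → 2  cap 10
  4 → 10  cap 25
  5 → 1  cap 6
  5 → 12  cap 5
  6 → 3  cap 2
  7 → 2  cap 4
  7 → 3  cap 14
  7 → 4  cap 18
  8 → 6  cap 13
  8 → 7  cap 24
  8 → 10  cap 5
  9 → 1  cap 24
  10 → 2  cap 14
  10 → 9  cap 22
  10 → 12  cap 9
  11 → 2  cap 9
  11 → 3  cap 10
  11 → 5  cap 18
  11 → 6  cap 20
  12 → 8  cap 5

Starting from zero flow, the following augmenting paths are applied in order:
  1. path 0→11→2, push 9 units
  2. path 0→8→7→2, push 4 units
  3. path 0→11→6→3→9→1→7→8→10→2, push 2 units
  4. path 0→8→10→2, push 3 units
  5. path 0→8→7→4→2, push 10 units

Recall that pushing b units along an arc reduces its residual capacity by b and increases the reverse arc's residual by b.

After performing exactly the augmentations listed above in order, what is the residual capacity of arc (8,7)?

after path 1 (0→11→2, push 9): res(8,7)=24
after path 2 (0→8→7→2, push 4): res(8,7)=20
after path 3 (0→11→6→3→9→1→7→8→10→2, push 2): res(8,7)=22
after path 4 (0→8→10→2, push 3): res(8,7)=22
after path 5 (0→8→7→4→2, push 10): res(8,7)=12

Residual capacity of (8,7): 12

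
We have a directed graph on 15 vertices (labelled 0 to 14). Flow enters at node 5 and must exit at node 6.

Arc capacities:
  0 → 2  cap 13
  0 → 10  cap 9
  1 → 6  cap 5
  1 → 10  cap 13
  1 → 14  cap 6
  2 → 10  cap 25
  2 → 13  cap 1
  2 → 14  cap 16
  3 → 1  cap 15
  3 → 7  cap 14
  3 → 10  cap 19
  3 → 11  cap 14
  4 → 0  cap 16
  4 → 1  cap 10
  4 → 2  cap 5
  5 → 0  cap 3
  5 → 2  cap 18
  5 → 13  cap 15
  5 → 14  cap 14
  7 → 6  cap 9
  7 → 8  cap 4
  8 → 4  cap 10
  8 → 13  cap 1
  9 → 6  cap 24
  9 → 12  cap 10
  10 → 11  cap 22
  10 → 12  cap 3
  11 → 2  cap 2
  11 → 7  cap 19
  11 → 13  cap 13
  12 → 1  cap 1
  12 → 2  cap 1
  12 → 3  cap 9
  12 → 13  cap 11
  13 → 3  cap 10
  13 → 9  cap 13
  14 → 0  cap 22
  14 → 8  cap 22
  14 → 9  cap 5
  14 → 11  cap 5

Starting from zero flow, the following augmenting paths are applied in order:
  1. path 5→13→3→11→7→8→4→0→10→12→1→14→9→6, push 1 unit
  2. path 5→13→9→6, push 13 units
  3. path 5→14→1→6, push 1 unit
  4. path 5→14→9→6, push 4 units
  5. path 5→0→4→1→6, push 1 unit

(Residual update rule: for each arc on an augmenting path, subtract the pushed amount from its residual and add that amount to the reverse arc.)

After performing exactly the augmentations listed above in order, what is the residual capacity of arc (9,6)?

Residual capacity of (9,6): 6

after path 1 (5→13→3→11→7→8→4→0→10→12→1→14→9→6, push 1): res(9,6)=23
after path 2 (5→13→9→6, push 13): res(9,6)=10
after path 3 (5→14→1→6, push 1): res(9,6)=10
after path 4 (5→14→9→6, push 4): res(9,6)=6
after path 5 (5→0→4→1→6, push 1): res(9,6)=6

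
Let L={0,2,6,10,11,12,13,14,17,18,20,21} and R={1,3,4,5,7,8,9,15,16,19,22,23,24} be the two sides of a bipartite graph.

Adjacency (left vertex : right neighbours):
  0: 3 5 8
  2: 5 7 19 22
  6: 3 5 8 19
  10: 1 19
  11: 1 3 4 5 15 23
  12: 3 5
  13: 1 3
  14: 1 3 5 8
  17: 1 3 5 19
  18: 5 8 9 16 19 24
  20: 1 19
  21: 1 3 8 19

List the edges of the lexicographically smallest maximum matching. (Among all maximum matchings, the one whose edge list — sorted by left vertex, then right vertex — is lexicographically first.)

|M| = 8 (so the lex-smallest maximum matching has 8 edges)
process left vertices in ascending order; for each, take the smallest-labelled available neighbour that still permits 8 edges overall, or leave it unmatched if none does
lex-smallest matching: {0-3, 2-7, 6-5, 10-1, 11-4, 14-8, 17-19, 18-9}

Lex-smallest maximum matching: {(0,3), (2,7), (6,5), (10,1), (11,4), (14,8), (17,19), (18,9)}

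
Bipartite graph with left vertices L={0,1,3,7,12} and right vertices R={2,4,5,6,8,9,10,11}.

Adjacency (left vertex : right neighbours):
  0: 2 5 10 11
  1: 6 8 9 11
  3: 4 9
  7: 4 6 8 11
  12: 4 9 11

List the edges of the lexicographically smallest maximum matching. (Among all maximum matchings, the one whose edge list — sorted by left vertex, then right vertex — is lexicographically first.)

|M| = 5 (so the lex-smallest maximum matching has 5 edges)
process left vertices in ascending order; for each, take the smallest-labelled available neighbour that still permits 5 edges overall, or leave it unmatched if none does
lex-smallest matching: {0-2, 1-6, 3-4, 7-8, 12-9}

Lex-smallest maximum matching: {(0,2), (1,6), (3,4), (7,8), (12,9)}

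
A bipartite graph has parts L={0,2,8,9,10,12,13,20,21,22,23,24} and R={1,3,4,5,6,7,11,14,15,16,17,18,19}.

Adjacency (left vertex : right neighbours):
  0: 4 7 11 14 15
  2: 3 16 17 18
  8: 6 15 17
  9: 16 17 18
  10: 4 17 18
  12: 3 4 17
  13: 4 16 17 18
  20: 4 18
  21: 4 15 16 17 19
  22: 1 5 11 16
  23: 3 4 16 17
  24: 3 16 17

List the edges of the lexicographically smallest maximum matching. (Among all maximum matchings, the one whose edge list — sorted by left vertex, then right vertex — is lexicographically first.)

|M| = 9 (so the lex-smallest maximum matching has 9 edges)
process left vertices in ascending order; for each, take the smallest-labelled available neighbour that still permits 9 edges overall, or leave it unmatched if none does
lex-smallest matching: {0-7, 2-3, 8-6, 9-16, 10-4, 12-17, 13-18, 21-15, 22-1}

Lex-smallest maximum matching: {(0,7), (2,3), (8,6), (9,16), (10,4), (12,17), (13,18), (21,15), (22,1)}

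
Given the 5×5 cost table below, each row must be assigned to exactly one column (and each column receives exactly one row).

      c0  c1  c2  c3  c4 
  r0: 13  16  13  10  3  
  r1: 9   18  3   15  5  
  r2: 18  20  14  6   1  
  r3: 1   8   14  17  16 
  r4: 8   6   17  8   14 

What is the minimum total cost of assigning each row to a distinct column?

Minimum assignment cost: 19

optimal assignment: row0→col4 (cost 3), row1→col2 (cost 3), row2→col3 (cost 6), row3→col0 (cost 1), row4→col1 (cost 6)
total = 3 + 3 + 6 + 1 + 6 = 19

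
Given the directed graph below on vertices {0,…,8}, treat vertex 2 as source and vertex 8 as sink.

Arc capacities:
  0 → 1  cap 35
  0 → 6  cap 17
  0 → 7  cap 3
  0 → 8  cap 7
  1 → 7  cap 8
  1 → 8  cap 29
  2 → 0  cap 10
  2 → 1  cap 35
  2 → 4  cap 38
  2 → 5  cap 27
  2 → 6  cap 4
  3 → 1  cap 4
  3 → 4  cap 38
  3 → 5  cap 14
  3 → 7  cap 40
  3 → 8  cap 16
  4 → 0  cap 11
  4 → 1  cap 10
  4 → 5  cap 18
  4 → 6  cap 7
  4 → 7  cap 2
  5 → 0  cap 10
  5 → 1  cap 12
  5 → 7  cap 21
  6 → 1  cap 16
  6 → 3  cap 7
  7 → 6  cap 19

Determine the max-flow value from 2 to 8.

Maximum flow value: 43

augment #1: 2→0→8 bottleneck 7, total now 7
augment #2: 2→1→8 bottleneck 29, total now 36
augment #3: 2→6→3→8 bottleneck 4, total now 40
augment #4: 2→0→6→3→8 bottleneck 3, total now 43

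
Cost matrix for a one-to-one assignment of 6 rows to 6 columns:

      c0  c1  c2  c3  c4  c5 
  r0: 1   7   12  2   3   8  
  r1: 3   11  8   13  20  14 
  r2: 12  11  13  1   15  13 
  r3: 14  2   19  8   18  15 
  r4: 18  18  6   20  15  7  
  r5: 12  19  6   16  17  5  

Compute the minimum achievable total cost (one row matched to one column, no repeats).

optimal assignment: row0→col4 (cost 3), row1→col0 (cost 3), row2→col3 (cost 1), row3→col1 (cost 2), row4→col2 (cost 6), row5→col5 (cost 5)
total = 3 + 3 + 1 + 2 + 6 + 5 = 20

Minimum assignment cost: 20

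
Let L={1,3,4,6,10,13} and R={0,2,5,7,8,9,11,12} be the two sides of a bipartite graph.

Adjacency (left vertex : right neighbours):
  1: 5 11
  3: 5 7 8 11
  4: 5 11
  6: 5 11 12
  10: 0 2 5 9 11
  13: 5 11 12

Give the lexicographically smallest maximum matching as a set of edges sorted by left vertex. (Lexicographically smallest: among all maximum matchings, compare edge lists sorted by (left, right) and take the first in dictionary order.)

|M| = 5 (so the lex-smallest maximum matching has 5 edges)
process left vertices in ascending order; for each, take the smallest-labelled available neighbour that still permits 5 edges overall, or leave it unmatched if none does
lex-smallest matching: {1-5, 3-7, 4-11, 6-12, 10-0}

Lex-smallest maximum matching: {(1,5), (3,7), (4,11), (6,12), (10,0)}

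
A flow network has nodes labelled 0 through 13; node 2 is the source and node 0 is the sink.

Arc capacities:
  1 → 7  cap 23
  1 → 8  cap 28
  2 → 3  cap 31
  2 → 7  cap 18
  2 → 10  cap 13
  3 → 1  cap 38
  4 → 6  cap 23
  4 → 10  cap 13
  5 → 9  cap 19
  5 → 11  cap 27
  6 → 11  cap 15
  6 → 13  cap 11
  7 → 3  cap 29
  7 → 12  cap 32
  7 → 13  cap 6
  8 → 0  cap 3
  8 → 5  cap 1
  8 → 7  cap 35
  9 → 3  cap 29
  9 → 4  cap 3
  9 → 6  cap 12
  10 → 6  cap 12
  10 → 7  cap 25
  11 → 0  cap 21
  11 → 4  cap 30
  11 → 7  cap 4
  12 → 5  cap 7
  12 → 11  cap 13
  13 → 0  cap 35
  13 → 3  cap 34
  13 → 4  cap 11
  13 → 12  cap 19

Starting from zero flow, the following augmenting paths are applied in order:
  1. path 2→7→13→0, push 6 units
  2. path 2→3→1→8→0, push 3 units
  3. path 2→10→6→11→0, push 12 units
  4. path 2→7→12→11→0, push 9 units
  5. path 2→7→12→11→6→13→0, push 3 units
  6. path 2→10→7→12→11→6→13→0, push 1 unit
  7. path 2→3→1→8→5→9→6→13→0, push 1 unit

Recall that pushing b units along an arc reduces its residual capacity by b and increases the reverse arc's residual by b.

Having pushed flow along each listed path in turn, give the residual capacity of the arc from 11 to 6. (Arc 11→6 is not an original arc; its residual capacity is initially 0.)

Residual capacity of (11,6): 8

after path 1 (2→7→13→0, push 6): res(11,6)=0
after path 2 (2→3→1→8→0, push 3): res(11,6)=0
after path 3 (2→10→6→11→0, push 12): res(11,6)=12
after path 4 (2→7→12→11→0, push 9): res(11,6)=12
after path 5 (2→7→12→11→6→13→0, push 3): res(11,6)=9
after path 6 (2→10→7→12→11→6→13→0, push 1): res(11,6)=8
after path 7 (2→3→1→8→5→9→6→13→0, push 1): res(11,6)=8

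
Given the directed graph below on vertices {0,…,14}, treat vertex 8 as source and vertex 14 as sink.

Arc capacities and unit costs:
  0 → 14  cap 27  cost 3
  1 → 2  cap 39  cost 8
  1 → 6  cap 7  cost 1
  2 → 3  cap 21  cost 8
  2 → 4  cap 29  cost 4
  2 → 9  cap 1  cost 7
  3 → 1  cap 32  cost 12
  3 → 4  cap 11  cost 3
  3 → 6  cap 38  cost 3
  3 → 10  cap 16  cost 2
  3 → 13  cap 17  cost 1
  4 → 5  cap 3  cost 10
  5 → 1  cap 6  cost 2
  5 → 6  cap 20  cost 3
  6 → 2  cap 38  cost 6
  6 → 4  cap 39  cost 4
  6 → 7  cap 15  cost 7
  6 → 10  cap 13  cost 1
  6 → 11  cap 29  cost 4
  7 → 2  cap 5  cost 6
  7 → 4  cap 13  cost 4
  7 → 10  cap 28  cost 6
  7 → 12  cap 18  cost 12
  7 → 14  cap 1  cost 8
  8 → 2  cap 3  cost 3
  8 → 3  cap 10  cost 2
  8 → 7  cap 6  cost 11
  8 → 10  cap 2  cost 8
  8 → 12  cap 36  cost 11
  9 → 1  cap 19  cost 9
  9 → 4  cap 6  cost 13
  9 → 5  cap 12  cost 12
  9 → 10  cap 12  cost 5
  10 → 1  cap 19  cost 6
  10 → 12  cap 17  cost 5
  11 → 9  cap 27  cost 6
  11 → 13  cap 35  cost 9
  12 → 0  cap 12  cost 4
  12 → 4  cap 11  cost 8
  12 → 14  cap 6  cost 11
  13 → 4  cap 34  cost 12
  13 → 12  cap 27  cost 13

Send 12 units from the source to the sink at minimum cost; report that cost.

shortest-cost path #1: 8→3→10→12→0→14 push 10 @ unit cost 16 (adds 160)
shortest-cost path #2: 8→12→0→14 push 2 @ unit cost 18 (adds 36)
total cost = 196

Minimum cost for 12 units: 196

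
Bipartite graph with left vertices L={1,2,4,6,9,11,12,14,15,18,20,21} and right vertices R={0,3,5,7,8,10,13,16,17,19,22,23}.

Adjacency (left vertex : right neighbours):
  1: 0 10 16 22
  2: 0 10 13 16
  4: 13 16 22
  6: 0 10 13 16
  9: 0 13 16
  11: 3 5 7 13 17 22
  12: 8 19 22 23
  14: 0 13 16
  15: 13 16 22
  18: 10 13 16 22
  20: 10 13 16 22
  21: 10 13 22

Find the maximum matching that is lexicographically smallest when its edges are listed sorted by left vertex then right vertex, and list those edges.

Lex-smallest maximum matching: {(1,0), (2,10), (4,13), (6,16), (11,3), (12,8), (15,22)}

|M| = 7 (so the lex-smallest maximum matching has 7 edges)
process left vertices in ascending order; for each, take the smallest-labelled available neighbour that still permits 7 edges overall, or leave it unmatched if none does
lex-smallest matching: {1-0, 2-10, 4-13, 6-16, 11-3, 12-8, 15-22}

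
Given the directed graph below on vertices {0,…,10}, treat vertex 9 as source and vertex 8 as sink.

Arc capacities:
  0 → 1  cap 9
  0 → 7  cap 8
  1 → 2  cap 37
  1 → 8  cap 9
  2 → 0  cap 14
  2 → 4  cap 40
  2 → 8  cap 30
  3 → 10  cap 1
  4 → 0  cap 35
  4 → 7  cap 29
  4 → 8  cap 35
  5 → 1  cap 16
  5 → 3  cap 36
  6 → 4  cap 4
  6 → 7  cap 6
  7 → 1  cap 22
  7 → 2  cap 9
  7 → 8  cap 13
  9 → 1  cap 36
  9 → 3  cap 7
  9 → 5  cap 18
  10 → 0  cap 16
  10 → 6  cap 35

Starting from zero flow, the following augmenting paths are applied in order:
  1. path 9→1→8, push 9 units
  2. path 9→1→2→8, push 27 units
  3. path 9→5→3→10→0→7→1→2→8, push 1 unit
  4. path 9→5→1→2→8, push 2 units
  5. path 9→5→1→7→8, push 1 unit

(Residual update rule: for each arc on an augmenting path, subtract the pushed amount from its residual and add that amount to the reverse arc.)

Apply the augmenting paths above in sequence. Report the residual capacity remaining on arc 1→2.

after path 1 (9→1→8, push 9): res(1,2)=37
after path 2 (9→1→2→8, push 27): res(1,2)=10
after path 3 (9→5→3→10→0→7→1→2→8, push 1): res(1,2)=9
after path 4 (9→5→1→2→8, push 2): res(1,2)=7
after path 5 (9→5→1→7→8, push 1): res(1,2)=7

Residual capacity of (1,2): 7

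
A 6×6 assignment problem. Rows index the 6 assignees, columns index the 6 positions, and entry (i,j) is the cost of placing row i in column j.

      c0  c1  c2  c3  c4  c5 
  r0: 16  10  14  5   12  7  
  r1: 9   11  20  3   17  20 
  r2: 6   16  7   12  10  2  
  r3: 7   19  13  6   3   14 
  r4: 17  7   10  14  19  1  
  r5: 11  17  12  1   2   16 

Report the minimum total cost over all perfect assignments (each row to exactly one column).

Minimum assignment cost: 30

optimal assignment: row0→col1 (cost 10), row1→col3 (cost 3), row2→col2 (cost 7), row3→col0 (cost 7), row4→col5 (cost 1), row5→col4 (cost 2)
total = 10 + 3 + 7 + 7 + 1 + 2 = 30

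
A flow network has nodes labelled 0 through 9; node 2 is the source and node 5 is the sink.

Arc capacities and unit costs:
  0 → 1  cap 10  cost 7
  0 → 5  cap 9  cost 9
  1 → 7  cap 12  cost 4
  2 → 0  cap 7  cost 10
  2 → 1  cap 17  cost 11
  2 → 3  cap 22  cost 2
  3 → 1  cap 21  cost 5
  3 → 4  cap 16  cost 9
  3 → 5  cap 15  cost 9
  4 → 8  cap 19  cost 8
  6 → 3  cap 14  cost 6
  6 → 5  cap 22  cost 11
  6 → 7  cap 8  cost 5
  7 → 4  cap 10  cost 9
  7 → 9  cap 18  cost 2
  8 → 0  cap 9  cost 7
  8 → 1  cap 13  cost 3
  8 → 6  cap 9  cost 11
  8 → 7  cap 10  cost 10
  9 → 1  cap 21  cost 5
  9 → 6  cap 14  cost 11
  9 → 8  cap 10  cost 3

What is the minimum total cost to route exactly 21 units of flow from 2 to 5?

Minimum cost for 21 units: 279

shortest-cost path #1: 2→3→5 push 15 @ unit cost 11 (adds 165)
shortest-cost path #2: 2→0→5 push 6 @ unit cost 19 (adds 114)
total cost = 279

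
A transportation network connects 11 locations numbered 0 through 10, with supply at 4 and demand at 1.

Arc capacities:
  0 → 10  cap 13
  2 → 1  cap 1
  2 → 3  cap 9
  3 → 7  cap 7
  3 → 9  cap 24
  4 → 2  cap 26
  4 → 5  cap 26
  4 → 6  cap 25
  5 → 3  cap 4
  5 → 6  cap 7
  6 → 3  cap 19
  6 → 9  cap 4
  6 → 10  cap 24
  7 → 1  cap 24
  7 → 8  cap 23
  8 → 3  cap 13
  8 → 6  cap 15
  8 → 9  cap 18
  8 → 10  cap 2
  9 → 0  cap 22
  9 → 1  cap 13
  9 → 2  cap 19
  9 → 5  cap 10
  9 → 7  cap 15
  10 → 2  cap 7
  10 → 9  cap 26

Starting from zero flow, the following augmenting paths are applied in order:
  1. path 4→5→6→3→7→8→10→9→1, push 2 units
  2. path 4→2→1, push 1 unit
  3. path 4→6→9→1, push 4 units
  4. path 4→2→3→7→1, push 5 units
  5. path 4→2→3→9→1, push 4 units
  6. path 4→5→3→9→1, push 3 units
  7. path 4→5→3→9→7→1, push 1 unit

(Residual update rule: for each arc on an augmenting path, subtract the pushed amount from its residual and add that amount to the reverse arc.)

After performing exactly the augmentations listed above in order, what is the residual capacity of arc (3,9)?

Residual capacity of (3,9): 16

after path 1 (4→5→6→3→7→8→10→9→1, push 2): res(3,9)=24
after path 2 (4→2→1, push 1): res(3,9)=24
after path 3 (4→6→9→1, push 4): res(3,9)=24
after path 4 (4→2→3→7→1, push 5): res(3,9)=24
after path 5 (4→2→3→9→1, push 4): res(3,9)=20
after path 6 (4→5→3→9→1, push 3): res(3,9)=17
after path 7 (4→5→3→9→7→1, push 1): res(3,9)=16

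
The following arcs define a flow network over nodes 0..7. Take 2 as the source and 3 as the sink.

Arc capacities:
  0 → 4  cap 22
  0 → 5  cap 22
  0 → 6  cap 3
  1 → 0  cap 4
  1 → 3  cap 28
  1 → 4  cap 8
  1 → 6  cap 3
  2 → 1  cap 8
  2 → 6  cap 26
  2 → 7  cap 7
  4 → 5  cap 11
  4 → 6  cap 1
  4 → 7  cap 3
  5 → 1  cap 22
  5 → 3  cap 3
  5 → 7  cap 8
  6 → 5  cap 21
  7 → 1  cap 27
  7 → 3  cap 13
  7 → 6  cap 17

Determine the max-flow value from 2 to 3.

augment #1: 2→1→3 bottleneck 8, total now 8
augment #2: 2→7→3 bottleneck 7, total now 15
augment #3: 2→6→5→3 bottleneck 3, total now 18
augment #4: 2→6→5→1→3 bottleneck 18, total now 36

Maximum flow value: 36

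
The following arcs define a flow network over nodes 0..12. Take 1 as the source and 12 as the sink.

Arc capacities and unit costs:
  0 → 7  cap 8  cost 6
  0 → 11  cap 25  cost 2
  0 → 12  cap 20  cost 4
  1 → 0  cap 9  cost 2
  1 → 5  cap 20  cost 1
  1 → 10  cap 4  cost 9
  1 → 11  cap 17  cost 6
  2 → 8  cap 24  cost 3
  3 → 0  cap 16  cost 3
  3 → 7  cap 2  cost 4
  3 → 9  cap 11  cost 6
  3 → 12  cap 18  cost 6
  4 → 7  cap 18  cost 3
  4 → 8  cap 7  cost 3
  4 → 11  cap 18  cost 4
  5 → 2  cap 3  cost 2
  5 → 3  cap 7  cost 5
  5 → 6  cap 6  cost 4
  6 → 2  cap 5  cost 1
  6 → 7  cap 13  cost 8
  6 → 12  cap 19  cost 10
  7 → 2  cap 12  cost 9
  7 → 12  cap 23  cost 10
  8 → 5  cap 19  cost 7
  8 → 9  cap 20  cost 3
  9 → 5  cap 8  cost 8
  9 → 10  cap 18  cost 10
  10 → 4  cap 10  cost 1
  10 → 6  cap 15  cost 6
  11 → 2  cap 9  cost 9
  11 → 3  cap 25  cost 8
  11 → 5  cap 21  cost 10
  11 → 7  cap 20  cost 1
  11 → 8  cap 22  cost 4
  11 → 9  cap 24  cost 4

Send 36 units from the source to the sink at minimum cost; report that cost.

Minimum cost for 36 units: 466

shortest-cost path #1: 1→0→12 push 9 @ unit cost 6 (adds 54)
shortest-cost path #2: 1→5→3→12 push 7 @ unit cost 12 (adds 84)
shortest-cost path #3: 1→5→6→12 push 6 @ unit cost 15 (adds 90)
shortest-cost path #4: 1→11→7→12 push 14 @ unit cost 17 (adds 238)
total cost = 466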